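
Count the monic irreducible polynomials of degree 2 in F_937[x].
There are 438516 monic irreducible polynomials of degree 2 over F_937

Each element of F_{937^2} that lies in no proper subfield is a root of exactly one monic irreducible of degree 2 over F_937, and each such polynomial has 2 distinct roots in F_{937^2}. By Möbius inversion the count is N_937(2) = (1/2) Σ_{d|2} μ(2/d) · 937^d = (1/2)(μ(2)·937^1 + μ(1)·937^2) = 877032/2 = 438516.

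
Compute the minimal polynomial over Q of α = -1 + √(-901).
m_α(x) = x^2 + 2x + 902

From α + 1 = √(-901), squaring gives (α + 1)^2 = -901, i.e. α^2 + 2α + 1 = -901, so α^2 + 2α + 902 = 0. The discriminant of x^2 + 2x + 902 is (2)^2 - 4·(902) = 4 - 3608 = -3604, and 4·(-901) is not a perfect square in Q since -901 is squarefree and ≠ 1. Hence x^2 + 2x + 902 is irreducible over Q and is the minimal polynomial of α.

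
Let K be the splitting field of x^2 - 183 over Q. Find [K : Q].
[K : Q] = 2

f(x) = x^2 - 183 factors as (x - √183)(x + √183). The splitting field is K = Q(√183). Since 183 is squarefree and > 1, it is not a perfect square, so x^2 - 183 is irreducible over Q and [Q(√183) : Q] = 2. Hence [K : Q] = 2.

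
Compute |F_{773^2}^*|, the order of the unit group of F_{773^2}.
|F_{773^2}^*| = 597528

F_{773^2} has 773^2 = 597529 elements; its multiplicative group consists of all nonzero elements, so |F_{773^2}^*| = 597529 - 1 = 597528. (It is cyclic since any finite subgroup of the multiplicative group of a field is cyclic.)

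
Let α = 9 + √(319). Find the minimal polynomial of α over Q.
m_α(x) = x^2 - 18x - 238

From α - 9 = √(319), squaring gives (α - 9)^2 = 319, i.e. α^2 - 18α + 81 = 319, so α^2 - 18α - 238 = 0. The discriminant of x^2 - 18x - 238 is (-18)^2 - 4·(-238) = 324 + 952 = 1276, and 4·(319) is not a perfect square in Q since 319 is squarefree and ≠ 1. Hence x^2 - 18x - 238 is irreducible over Q and is the minimal polynomial of α.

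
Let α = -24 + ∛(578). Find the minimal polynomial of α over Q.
m_α(x) = x^3 + 72x^2 + 1728x + 13246

Set β = α + 24 = ∛(578), so β^3 = 578. Then (α + 24)^3 - 578 = 0, i.e. α is a root of g(x) = (x + 24)^3 - 578 = x^3 + 72x^2 + 1728x + 13246. Since g(x) = h(x + 24) where h(x) = x^3 - 578, and h is irreducible over Q (because 578 is not a perfect cube, so h has no rational root, and a monic cubic with no rational root is irreducible), g is also irreducible (irreducibility is preserved under the substitution x → x + 24). Hence m_α(x) = x^3 + 72x^2 + 1728x + 13246.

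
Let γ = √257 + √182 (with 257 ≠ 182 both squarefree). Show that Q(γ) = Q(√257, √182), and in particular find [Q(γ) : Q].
[Q(γ) : Q] = 4 (equivalently, Q(γ) = Q(√257, √182))

Obviously Q(γ) ⊆ Q(√257, √182), and [Q(√257, √182):Q] = 4 (since 257, 182 are distinct squarefree integers > 1 with 46774 not a perfect square). To show equality we compute the minimal polynomial of γ. From γ = √257 + √182: γ^2 = 257 + 2√(46774) + 182 = 439 + 2√(46774), so γ^2 - 439 = 2√(46774); squaring, (γ^2 - 439)^2 = 4·46774, i.e. γ^4 - 878γ^2 + 192721 - 187096 = 0, i.e. γ^4 - 878γ^2 + 5625 = 0. So γ is a root of x^4 - 878x^2 + 5625. This polynomial is irreducible over Q: it has no rational root (each ±√257 ± √182 is irrational), and any factorization into two quadratics over Q would force √(46774) ∈ Q (pairing opposite roots) or √257, √182 ∈ Q (other pairings), all impossible. Hence [Q(γ):Q] = 4 = [Q(√257, √182):Q], so Q(γ) = Q(√257, √182).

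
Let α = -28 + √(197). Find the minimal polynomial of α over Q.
m_α(x) = x^2 + 56x + 587

From α + 28 = √(197), squaring gives (α + 28)^2 = 197, i.e. α^2 + 56α + 784 = 197, so α^2 + 56α + 587 = 0. The discriminant of x^2 + 56x + 587 is (56)^2 - 4·(587) = 3136 - 2348 = 788, and 4·(197) is not a perfect square in Q since 197 is squarefree and ≠ 1. Hence x^2 + 56x + 587 is irreducible over Q and is the minimal polynomial of α.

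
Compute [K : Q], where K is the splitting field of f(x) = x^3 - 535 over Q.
[K : Q] = 6

The roots of x^3 - 535 are ∛535, ω∛535, ω^2∛535 where ω = e^(2πi/3) is a primitive cube root of unity, so K = Q(∛535, ω). Now [Q(∛535):Q] = 3 (since 535 is not a perfect cube, x^3 - 535 is irreducible) and [Q(ω):Q] = 2. Both 2 and 3 divide [K:Q], and [K:Q] ≤ 3·2 = 6, so [K:Q] = 6. (Equivalently: Q(∛535) ⊂ R but ω ∉ R, so [K : Q(∛535)] = 2.)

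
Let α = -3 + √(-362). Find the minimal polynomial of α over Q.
m_α(x) = x^2 + 6x + 371

From α + 3 = √(-362), squaring gives (α + 3)^2 = -362, i.e. α^2 + 6α + 9 = -362, so α^2 + 6α + 371 = 0. The discriminant of x^2 + 6x + 371 is (6)^2 - 4·(371) = 36 - 1484 = -1448, and 4·(-362) is not a perfect square in Q since -362 is squarefree and ≠ 1. Hence x^2 + 6x + 371 is irreducible over Q and is the minimal polynomial of α.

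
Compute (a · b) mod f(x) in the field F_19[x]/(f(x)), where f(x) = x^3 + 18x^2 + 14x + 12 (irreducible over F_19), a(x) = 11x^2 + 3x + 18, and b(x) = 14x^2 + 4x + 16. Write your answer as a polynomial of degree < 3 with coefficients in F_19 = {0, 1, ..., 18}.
a · b ≡ 6x^2 + 4x + 11 (mod f(x))

Multiply in F_19[x]: a(x)·b(x) = (11x^2 + 3x + 18)·(14x^2 + 4x + 16) = 2x^4 + 10x^3 + 3x^2 + 6x + 3. This has degree ≥ 3, so divide by f(x) over F_19: 2x^4 + 10x^3 + 3x^2 + 6x + 3 = (2x + 12)·(x^3 + 18x^2 + 14x + 12) + (6x^2 + 4x + 11). Hence a·b ≡ 6x^2 + 4x + 11 (mod f). (F_19[x]/(f) is a field with 19^3 = 6859 elements since f is irreducible of degree 3.)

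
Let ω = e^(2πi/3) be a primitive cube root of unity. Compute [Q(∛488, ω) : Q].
[Q(∛488, ω) : Q] = 6

[Q(∛488):Q] = 3 (min poly x^3 - 488, irreducible since 488 is not a perfect cube). [Q(ω):Q] = 2 (min poly x^2 + x + 1). Since Q(∛488) ⊂ R and ω ∉ R, we have ω ∉ Q(∛488), so x^2 + x + 1 remains irreducible over Q(∛488) and [Q(∛488, ω) : Q(∛488)] = 2. By the tower law, [Q(∛488, ω) : Q] = 3 · 2 = 6. (In fact Q(∛488, ω) is the splitting field of x^3 - 488 over Q.)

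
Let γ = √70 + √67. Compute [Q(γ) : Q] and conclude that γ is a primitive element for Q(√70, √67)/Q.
[Q(γ) : Q] = 4 (equivalently, Q(γ) = Q(√70, √67))

Obviously Q(γ) ⊆ Q(√70, √67), and [Q(√70, √67):Q] = 4 (since 70, 67 are distinct squarefree integers > 1 with 4690 not a perfect square). To show equality we compute the minimal polynomial of γ. From γ = √70 + √67: γ^2 = 70 + 2√(4690) + 67 = 137 + 2√(4690), so γ^2 - 137 = 2√(4690); squaring, (γ^2 - 137)^2 = 4·4690, i.e. γ^4 - 274γ^2 + 18769 - 18760 = 0, i.e. γ^4 - 274γ^2 + 9 = 0. So γ is a root of x^4 - 274x^2 + 9. This polynomial is irreducible over Q: it has no rational root (each ±√70 ± √67 is irrational), and any factorization into two quadratics over Q would force √(4690) ∈ Q (pairing opposite roots) or √70, √67 ∈ Q (other pairings), all impossible. Hence [Q(γ):Q] = 4 = [Q(√70, √67):Q], so Q(γ) = Q(√70, √67).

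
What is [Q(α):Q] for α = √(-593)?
[Q(α):Q] = 2

[Q(α):Q] equals the degree of the minimal polynomial of α. Here α^2 = -593 and x^2 + 593 is irreducible (d = -593 is squarefree, ≠ 1, hence not a square), so deg(m_α) = 2. Thus [Q(α):Q] = 2.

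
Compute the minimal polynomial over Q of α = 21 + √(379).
m_α(x) = x^2 - 42x + 62

From α - 21 = √(379), squaring gives (α - 21)^2 = 379, i.e. α^2 - 42α + 441 = 379, so α^2 - 42α + 62 = 0. The discriminant of x^2 - 42x + 62 is (-42)^2 - 4·(62) = 1764 - 248 = 1516, and 4·(379) is not a perfect square in Q since 379 is squarefree and ≠ 1. Hence x^2 - 42x + 62 is irreducible over Q and is the minimal polynomial of α.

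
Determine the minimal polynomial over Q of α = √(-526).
m_α(x) = x^2 + 526

α satisfies α^2 + 526 = 0, so x^2 + 526 annihilates α. Since d = -526 is squarefree and ≠ 1, it is not a perfect square in Q, so x^2 + 526 has no rational root and is therefore irreducible over Q (a degree-2 polynomial over a field is irreducible iff it has no root). Hence m_α(x) = x^2 + 526.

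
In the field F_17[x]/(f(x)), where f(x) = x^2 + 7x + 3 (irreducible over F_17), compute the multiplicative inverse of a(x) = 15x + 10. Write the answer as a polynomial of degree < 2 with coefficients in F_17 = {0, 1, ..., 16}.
a(x)^(-1) ≡ 5x + 9 (mod f(x))

Since f is irreducible over F_17, F_17[x]/(f) is a field and a(x) ≠ 0 has an inverse. Apply the extended Euclidean algorithm to f(x) and a(x) in F_17[x]: f(x) = (8x + 11)·a(x) + (12). The last nonzero remainder is the constant 12 = gcd(f, a) in F_17. Back-substituting through the division chain expresses 12 = s(x)·a(x) + t(x)·f(x) with s(x) ≡ 9x + 6 (mod f), so (9x + 6)·a(x) ≡ 12 (mod f). Multiplying by 12^(-1) ≡ 10 in F_17 gives a(x)^(-1) ≡ 10·(9x + 6) ≡ 5x + 9 (mod f). Check: (15x + 10)·(5x + 9) = 7x^2 + 15x + 5 ≡ 1 (mod x^2 + 7x + 3).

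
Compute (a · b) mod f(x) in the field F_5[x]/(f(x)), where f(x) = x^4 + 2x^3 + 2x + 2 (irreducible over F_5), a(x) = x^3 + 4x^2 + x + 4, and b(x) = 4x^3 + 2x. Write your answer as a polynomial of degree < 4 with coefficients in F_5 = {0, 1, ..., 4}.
a · b ≡ x^3 + 3x^2 + 2x (mod f(x))

Multiply in F_5[x]: a(x)·b(x) = (x^3 + 4x^2 + x + 4)·(4x^3 + 2x) = 4x^6 + x^5 + x^4 + 4x^3 + 2x^2 + 3x. This has degree ≥ 4, so divide by f(x) over F_5: 4x^6 + x^5 + x^4 + 4x^3 + 2x^2 + 3x = (4x^2 + 3x)·(x^4 + 2x^3 + 2x + 2) + (x^3 + 3x^2 + 2x). Hence a·b ≡ x^3 + 3x^2 + 2x (mod f). (F_5[x]/(f) is a field with 5^4 = 625 elements since f is irreducible of degree 4.)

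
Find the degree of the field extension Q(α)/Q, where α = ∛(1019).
[Q(α):Q] = 3

The minimal polynomial of α is x^3 - 1019, irreducible over Q since 1019 is not a perfect cube (so x^3 - 1019 has no rational root). Hence [Q(α):Q] = deg(m_α) = 3.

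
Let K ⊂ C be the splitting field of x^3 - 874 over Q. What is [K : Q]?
[K : Q] = 6

The roots of x^3 - 874 are ∛874, ω∛874, ω^2∛874 where ω = e^(2πi/3) is a primitive cube root of unity, so K = Q(∛874, ω). Now [Q(∛874):Q] = 3 (since 874 is not a perfect cube, x^3 - 874 is irreducible) and [Q(ω):Q] = 2. Both 2 and 3 divide [K:Q], and [K:Q] ≤ 3·2 = 6, so [K:Q] = 6. (Equivalently: Q(∛874) ⊂ R but ω ∉ R, so [K : Q(∛874)] = 2.)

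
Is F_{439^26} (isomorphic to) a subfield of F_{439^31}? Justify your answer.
No: F_{439^26} is not a subfield of F_{439^31}

F_{p^m} embeds in F_{p^n} iff m | n. Here 26 ∤ 31 (since 31 = 1·26 + 5 with remainder 5 ≠ 0), so F_{439^26} is not a subfield of F_{439^31}. Equivalently: if it were, the tower law would give 26 = [F_{439^26}:F_439] dividing [F_{439^31}:F_439] = 31, contradiction.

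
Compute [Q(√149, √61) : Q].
[Q(√149, √61) : Q] = 4

[Q(√149):Q] = 2 (min poly x^2 - 149, irreducible since 149 is squarefree > 1). For the top step, suppose √61 ∈ Q(√149), say √61 = c + d√149 with c, d ∈ Q. Squaring: 61 = c^2 + 149d^2 + 2cd√149. Since √149 ∉ Q this forces 2cd = 0. If d = 0 then √61 = c ∈ Q, contradicting 61 squarefree > 1. If c = 0 then 61 = 149d^2, so 149·61 = (149d)^2 is a perfect square in Q — but 149·61 = 9089 is not a perfect square (since 149 and 61 are distinct squarefree integers). Contradiction. Hence √61 ∉ Q(√149), so x^2 - 61 stays irreducible over Q(√149) and [Q(√149, √61) : Q(√149)] = 2. By the tower law, [Q(√149, √61) : Q] = 2 · 2 = 4.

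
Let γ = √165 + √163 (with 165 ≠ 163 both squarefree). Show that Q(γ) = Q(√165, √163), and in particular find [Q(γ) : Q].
[Q(γ) : Q] = 4 (equivalently, Q(γ) = Q(√165, √163))

Obviously Q(γ) ⊆ Q(√165, √163), and [Q(√165, √163):Q] = 4 (since 165, 163 are distinct squarefree integers > 1 with 26895 not a perfect square). To show equality we compute the minimal polynomial of γ. From γ = √165 + √163: γ^2 = 165 + 2√(26895) + 163 = 328 + 2√(26895), so γ^2 - 328 = 2√(26895); squaring, (γ^2 - 328)^2 = 4·26895, i.e. γ^4 - 656γ^2 + 107584 - 107580 = 0, i.e. γ^4 - 656γ^2 + 4 = 0. So γ is a root of x^4 - 656x^2 + 4. This polynomial is irreducible over Q: it has no rational root (each ±√165 ± √163 is irrational), and any factorization into two quadratics over Q would force √(26895) ∈ Q (pairing opposite roots) or √165, √163 ∈ Q (other pairings), all impossible. Hence [Q(γ):Q] = 4 = [Q(√165, √163):Q], so Q(γ) = Q(√165, √163).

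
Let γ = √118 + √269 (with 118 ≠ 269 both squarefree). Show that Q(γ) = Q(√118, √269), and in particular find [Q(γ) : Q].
[Q(γ) : Q] = 4 (equivalently, Q(γ) = Q(√118, √269))

Obviously Q(γ) ⊆ Q(√118, √269), and [Q(√118, √269):Q] = 4 (since 118, 269 are distinct squarefree integers > 1 with 31742 not a perfect square). To show equality we compute the minimal polynomial of γ. From γ = √118 + √269: γ^2 = 118 + 2√(31742) + 269 = 387 + 2√(31742), so γ^2 - 387 = 2√(31742); squaring, (γ^2 - 387)^2 = 4·31742, i.e. γ^4 - 774γ^2 + 149769 - 126968 = 0, i.e. γ^4 - 774γ^2 + 22801 = 0. So γ is a root of x^4 - 774x^2 + 22801. This polynomial is irreducible over Q: it has no rational root (each ±√118 ± √269 is irrational), and any factorization into two quadratics over Q would force √(31742) ∈ Q (pairing opposite roots) or √118, √269 ∈ Q (other pairings), all impossible. Hence [Q(γ):Q] = 4 = [Q(√118, √269):Q], so Q(γ) = Q(√118, √269).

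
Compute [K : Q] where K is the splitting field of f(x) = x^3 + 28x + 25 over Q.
[K : Q] = 6

By the rational root test, any rational root of the monic integer polynomial f(x) = x^3 + 28x + 25 must be an integer dividing the constant term 25, i.e. one of ±{1, 5, 25}. Evaluating: f(1) = 54, f(-1) = -4, f(5) = 290, f(-5) = -240, f(25) = 16350, f(-25) = -16300; none is 0, so f has no rational root and is therefore irreducible over Q (a cubic with no linear factor over a field is irreducible). For an irreducible cubic, the Galois group is A_3 or S_3 according as the discriminant disc(f) = -4a^3 - 27b^2 = -4·(28)^3 - 27·(25)^2 = -104683 is or is not a square in Q. Here disc(f) = -104683 is not a perfect square in Q, so the Galois group of f over Q is not contained in A_3 and must be all of S_3. The splitting field has degree |S_3| = 6 over Q, so [K : Q] = 6.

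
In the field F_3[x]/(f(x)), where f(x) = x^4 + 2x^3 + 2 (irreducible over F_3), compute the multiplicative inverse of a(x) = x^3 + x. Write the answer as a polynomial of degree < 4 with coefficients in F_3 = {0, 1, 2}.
a(x)^(-1) ≡ x^3 + 2x + 2 (mod f(x))

Since f is irreducible over F_3, F_3[x]/(f) is a field and a(x) ≠ 0 has an inverse. Apply the extended Euclidean algorithm to f(x) and a(x) in F_3[x]: f(x) = (x + 2)·a(x) + (2x^2 + x + 2);  a(x) = (2x + 2)·(2x^2 + x + 2) + (x + 2);  (2x^2 + x + 2) = (2x)·(x + 2) + (2). The last nonzero remainder is the constant 2 = gcd(f, a) in F_3. Back-substituting through the division chain expresses 2 = s(x)·a(x) + t(x)·f(x) with s(x) ≡ 2x^3 + x + 1 (mod f), so (2x^3 + x + 1)·a(x) ≡ 2 (mod f). Multiplying by 2^(-1) ≡ 2 in F_3 gives a(x)^(-1) ≡ 2·(2x^3 + x + 1) ≡ x^3 + 2x + 2 (mod f). Check: (x^3 + x)·(x^3 + 2x + 2) = x^6 + 2x^3 + 2x^2 + 2x ≡ 1 (mod x^4 + 2x^3 + 2).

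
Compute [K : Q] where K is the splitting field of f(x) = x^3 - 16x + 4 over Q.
[K : Q] = 6

By the rational root test, any rational root of the monic integer polynomial f(x) = x^3 - 16x + 4 must be an integer dividing the constant term 4, i.e. one of ±{1, 2, 4}. Evaluating: f(1) = -11, f(-1) = 19, f(2) = -20, f(-2) = 28, f(4) = 4, f(-4) = 4; none is 0, so f has no rational root and is therefore irreducible over Q (a cubic with no linear factor over a field is irreducible). For an irreducible cubic, the Galois group is A_3 or S_3 according as the discriminant disc(f) = -4a^3 - 27b^2 = -4·(-16)^3 - 27·(4)^2 = 15952 is or is not a square in Q. Here disc(f) = 15952 is not a perfect square in Q, so the Galois group of f over Q is not contained in A_3 and must be all of S_3. The splitting field has degree |S_3| = 6 over Q, so [K : Q] = 6.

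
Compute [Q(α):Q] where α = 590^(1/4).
[Q(α):Q] = 4

α is a root of x^4 - 590. By Eisenstein's criterion at the prime p = 2 (which divides the constant term 590 but p^2 = 4 does not, since 590 is squarefree), x^4 - 590 is irreducible over Q. Hence [Q(α):Q] = 4.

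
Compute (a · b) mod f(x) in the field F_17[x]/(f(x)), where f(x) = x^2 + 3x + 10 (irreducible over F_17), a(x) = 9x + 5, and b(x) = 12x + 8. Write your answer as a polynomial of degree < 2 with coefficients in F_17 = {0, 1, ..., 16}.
a · b ≡ 12x + 14 (mod f(x))

Multiply in F_17[x]: a(x)·b(x) = (9x + 5)·(12x + 8) = 6x^2 + 13x + 6. This has degree ≥ 2, so divide by f(x) over F_17: 6x^2 + 13x + 6 = (6)·(x^2 + 3x + 10) + (12x + 14). Hence a·b ≡ 12x + 14 (mod f). (F_17[x]/(f) is a field with 17^2 = 289 elements since f is irreducible of degree 2.)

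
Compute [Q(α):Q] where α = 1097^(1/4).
[Q(α):Q] = 4

α is a root of x^4 - 1097. By Eisenstein's criterion at the prime p = 1097 (which divides the constant term 1097 but p^2 = 1203409 does not, since 1097 is squarefree), x^4 - 1097 is irreducible over Q. Hence [Q(α):Q] = 4.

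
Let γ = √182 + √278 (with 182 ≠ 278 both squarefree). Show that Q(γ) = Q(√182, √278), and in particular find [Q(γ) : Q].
[Q(γ) : Q] = 4 (equivalently, Q(γ) = Q(√182, √278))

Obviously Q(γ) ⊆ Q(√182, √278), and [Q(√182, √278):Q] = 4 (since 182, 278 are distinct squarefree integers > 1 with 50596 not a perfect square). To show equality we compute the minimal polynomial of γ. From γ = √182 + √278: γ^2 = 182 + 2√(50596) + 278 = 460 + 2√(50596), so γ^2 - 460 = 2√(50596); squaring, (γ^2 - 460)^2 = 4·50596, i.e. γ^4 - 920γ^2 + 211600 - 202384 = 0, i.e. γ^4 - 920γ^2 + 9216 = 0. So γ is a root of x^4 - 920x^2 + 9216. This polynomial is irreducible over Q: it has no rational root (each ±√182 ± √278 is irrational), and any factorization into two quadratics over Q would force √(50596) ∈ Q (pairing opposite roots) or √182, √278 ∈ Q (other pairings), all impossible. Hence [Q(γ):Q] = 4 = [Q(√182, √278):Q], so Q(γ) = Q(√182, √278).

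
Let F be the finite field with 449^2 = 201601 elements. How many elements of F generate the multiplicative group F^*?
There are φ(201600) = 46080 primitive elements

F_q^* is cyclic of order q - 1 = 201600. A cyclic group of order m has exactly φ(m) generators. Here m = 201600 = 2^7 · 3^2 · 5^2 · 7, so the number of primitive elements is φ(201600) = 46080.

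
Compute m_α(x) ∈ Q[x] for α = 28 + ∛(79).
m_α(x) = x^3 - 84x^2 + 2352x - 22031

Set β = α - 28 = ∛(79), so β^3 = 79. Then (α - 28)^3 - 79 = 0, i.e. α is a root of g(x) = (x - 28)^3 - 79 = x^3 - 84x^2 + 2352x - 22031. Since g(x) = h(x - 28) where h(x) = x^3 - 79, and h is irreducible over Q (because 79 is not a perfect cube, so h has no rational root, and a monic cubic with no rational root is irreducible), g is also irreducible (irreducibility is preserved under the substitution x → x - 28). Hence m_α(x) = x^3 - 84x^2 + 2352x - 22031.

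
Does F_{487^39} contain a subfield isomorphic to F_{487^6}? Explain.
No: F_{487^6} is not a subfield of F_{487^39}

F_{p^m} embeds in F_{p^n} iff m | n. Here 6 ∤ 39 (since 39 = 6·6 + 3 with remainder 3 ≠ 0), so F_{487^6} is not a subfield of F_{487^39}. Equivalently: if it were, the tower law would give 6 = [F_{487^6}:F_487] dividing [F_{487^39}:F_487] = 39, contradiction.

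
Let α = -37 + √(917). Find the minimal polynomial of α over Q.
m_α(x) = x^2 + 74x + 452

From α + 37 = √(917), squaring gives (α + 37)^2 = 917, i.e. α^2 + 74α + 1369 = 917, so α^2 + 74α + 452 = 0. The discriminant of x^2 + 74x + 452 is (74)^2 - 4·(452) = 5476 - 1808 = 3668, and 4·(917) is not a perfect square in Q since 917 is squarefree and ≠ 1. Hence x^2 + 74x + 452 is irreducible over Q and is the minimal polynomial of α.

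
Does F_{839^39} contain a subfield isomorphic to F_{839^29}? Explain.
No: F_{839^29} is not a subfield of F_{839^39}

F_{p^m} embeds in F_{p^n} iff m | n. Here 29 ∤ 39 (since 39 = 1·29 + 10 with remainder 10 ≠ 0), so F_{839^29} is not a subfield of F_{839^39}. Equivalently: if it were, the tower law would give 29 = [F_{839^29}:F_839] dividing [F_{839^39}:F_839] = 39, contradiction.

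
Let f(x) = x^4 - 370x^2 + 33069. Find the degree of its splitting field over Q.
[K : Q] = 4

Solving the quadratic in x^2: x^2 = (370 ± √(370^2 - 4·33069))/2 = (370 ± √4624)/2 = (370 ± 68)/2, giving x^2 = 151 or x^2 = 219. So f(x) = (x^2 - 151)(x^2 - 219) and the roots of f are ±√151, ±√219. Hence the splitting field is K = Q(√151, √219). Since 151 and 219 are distinct squarefree integers > 1, their product 33069 is not a perfect square, so √219 ∉ Q(√151). By the tower law [K:Q] = [Q(√151,√219):Q(√151)] · [Q(√151):Q] = 2 · 2 = 4.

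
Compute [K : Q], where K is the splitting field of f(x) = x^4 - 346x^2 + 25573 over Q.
[K : Q] = 4

Solving the quadratic in x^2: x^2 = (346 ± √(346^2 - 4·25573))/2 = (346 ± √17424)/2 = (346 ± 132)/2, giving x^2 = 107 or x^2 = 239. So f(x) = (x^2 - 107)(x^2 - 239) and the roots of f are ±√107, ±√239. Hence the splitting field is K = Q(√107, √239). Since 107 and 239 are distinct squarefree integers > 1, their product 25573 is not a perfect square, so √239 ∉ Q(√107). By the tower law [K:Q] = [Q(√107,√239):Q(√107)] · [Q(√107):Q] = 2 · 2 = 4.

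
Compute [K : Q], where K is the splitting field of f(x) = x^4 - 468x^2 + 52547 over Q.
[K : Q] = 4

Solving the quadratic in x^2: x^2 = (468 ± √(468^2 - 4·52547))/2 = (468 ± √8836)/2 = (468 ± 94)/2, giving x^2 = 187 or x^2 = 281. So f(x) = (x^2 - 187)(x^2 - 281) and the roots of f are ±√187, ±√281. Hence the splitting field is K = Q(√187, √281). Since 187 and 281 are distinct squarefree integers > 1, their product 52547 is not a perfect square, so √281 ∉ Q(√187). By the tower law [K:Q] = [Q(√187,√281):Q(√187)] · [Q(√187):Q] = 2 · 2 = 4.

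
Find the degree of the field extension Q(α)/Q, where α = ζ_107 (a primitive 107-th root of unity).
[Q(α):Q] = 106

The minimal polynomial of ζ_107 over Q is the 107-th cyclotomic polynomial Φ_107(x), which is irreducible over Q and has degree φ(107) = 106. Hence [Q(α):Q] = φ(107) = 106.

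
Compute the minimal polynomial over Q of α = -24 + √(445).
m_α(x) = x^2 + 48x + 131

From α + 24 = √(445), squaring gives (α + 24)^2 = 445, i.e. α^2 + 48α + 576 = 445, so α^2 + 48α + 131 = 0. The discriminant of x^2 + 48x + 131 is (48)^2 - 4·(131) = 2304 - 524 = 1780, and 4·(445) is not a perfect square in Q since 445 is squarefree and ≠ 1. Hence x^2 + 48x + 131 is irreducible over Q and is the minimal polynomial of α.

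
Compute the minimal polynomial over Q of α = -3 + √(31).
m_α(x) = x^2 + 6x - 22

From α + 3 = √(31), squaring gives (α + 3)^2 = 31, i.e. α^2 + 6α + 9 = 31, so α^2 + 6α - 22 = 0. The discriminant of x^2 + 6x - 22 is (6)^2 - 4·(-22) = 36 + 88 = 124, and 4·(31) is not a perfect square in Q since 31 is squarefree and ≠ 1. Hence x^2 + 6x - 22 is irreducible over Q and is the minimal polynomial of α.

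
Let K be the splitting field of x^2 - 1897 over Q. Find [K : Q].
[K : Q] = 2

f(x) = x^2 - 1897 factors as (x - √1897)(x + √1897). The splitting field is K = Q(√1897). Since 1897 is squarefree and > 1, it is not a perfect square, so x^2 - 1897 is irreducible over Q and [Q(√1897) : Q] = 2. Hence [K : Q] = 2.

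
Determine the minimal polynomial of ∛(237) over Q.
m_α(x) = x^3 - 237

α satisfies α^3 = 237, so x^3 - 237 annihilates α. By the rational root test, a rational root p/q (in lowest terms) of x^3 - 237 would satisfy p^3 = 237 q^3, forcing q = 1 and p^3 = 237; but 237 is not a perfect cube, contradiction. A monic cubic over Q with no rational root is irreducible (any nontrivial factorization would include a linear factor). Hence x^3 - 237 is the minimal polynomial of α, and in particular [Q(α):Q] = 3.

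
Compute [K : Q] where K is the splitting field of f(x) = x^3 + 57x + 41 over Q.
[K : Q] = 6

By the rational root test, any rational root of the monic integer polynomial f(x) = x^3 + 57x + 41 must be an integer dividing the constant term 41, i.e. one of ±{1, 41}. Evaluating: f(1) = 99, f(-1) = -17, f(41) = 71299, f(-41) = -71217; none is 0, so f has no rational root and is therefore irreducible over Q (a cubic with no linear factor over a field is irreducible). For an irreducible cubic, the Galois group is A_3 or S_3 according as the discriminant disc(f) = -4a^3 - 27b^2 = -4·(57)^3 - 27·(41)^2 = -786159 is or is not a square in Q. Here disc(f) = -786159 is not a perfect square in Q, so the Galois group of f over Q is not contained in A_3 and must be all of S_3. The splitting field has degree |S_3| = 6 over Q, so [K : Q] = 6.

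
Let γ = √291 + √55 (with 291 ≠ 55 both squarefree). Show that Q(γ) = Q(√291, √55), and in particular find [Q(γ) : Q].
[Q(γ) : Q] = 4 (equivalently, Q(γ) = Q(√291, √55))

Obviously Q(γ) ⊆ Q(√291, √55), and [Q(√291, √55):Q] = 4 (since 291, 55 are distinct squarefree integers > 1 with 16005 not a perfect square). To show equality we compute the minimal polynomial of γ. From γ = √291 + √55: γ^2 = 291 + 2√(16005) + 55 = 346 + 2√(16005), so γ^2 - 346 = 2√(16005); squaring, (γ^2 - 346)^2 = 4·16005, i.e. γ^4 - 692γ^2 + 119716 - 64020 = 0, i.e. γ^4 - 692γ^2 + 55696 = 0. So γ is a root of x^4 - 692x^2 + 55696. This polynomial is irreducible over Q: it has no rational root (each ±√291 ± √55 is irrational), and any factorization into two quadratics over Q would force √(16005) ∈ Q (pairing opposite roots) or √291, √55 ∈ Q (other pairings), all impossible. Hence [Q(γ):Q] = 4 = [Q(√291, √55):Q], so Q(γ) = Q(√291, √55).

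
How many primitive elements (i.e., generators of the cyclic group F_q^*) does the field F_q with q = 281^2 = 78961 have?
There are φ(78960) = 17664 primitive elements

F_q^* is cyclic of order q - 1 = 78960. A cyclic group of order m has exactly φ(m) generators. Here m = 78960 = 2^4 · 3 · 5 · 7 · 47, so the number of primitive elements is φ(78960) = 17664.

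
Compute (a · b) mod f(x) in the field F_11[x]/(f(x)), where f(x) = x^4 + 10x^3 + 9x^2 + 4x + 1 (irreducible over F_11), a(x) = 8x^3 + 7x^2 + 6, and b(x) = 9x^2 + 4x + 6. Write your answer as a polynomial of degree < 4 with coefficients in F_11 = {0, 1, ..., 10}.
a · b ≡ 2x^3 + 10x^2 + 10x + 1 (mod f(x))

Multiply in F_11[x]: a(x)·b(x) = (8x^3 + 7x^2 + 6)·(9x^2 + 4x + 6) = 6x^5 + 7x^4 + 10x^3 + 8x^2 + 2x + 3. This has degree ≥ 4, so divide by f(x) over F_11: 6x^5 + 7x^4 + 10x^3 + 8x^2 + 2x + 3 = (6x + 2)·(x^4 + 10x^3 + 9x^2 + 4x + 1) + (2x^3 + 10x^2 + 10x + 1). Hence a·b ≡ 2x^3 + 10x^2 + 10x + 1 (mod f). (F_11[x]/(f) is a field with 11^4 = 14641 elements since f is irreducible of degree 4.)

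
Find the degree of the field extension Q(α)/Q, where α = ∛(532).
[Q(α):Q] = 3

The minimal polynomial of α is x^3 - 532, irreducible over Q since 532 is not a perfect cube (so x^3 - 532 has no rational root). Hence [Q(α):Q] = deg(m_α) = 3.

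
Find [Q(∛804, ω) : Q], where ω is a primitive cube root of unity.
[Q(∛804, ω) : Q] = 6

[Q(∛804):Q] = 3 (min poly x^3 - 804, irreducible since 804 is not a perfect cube). [Q(ω):Q] = 2 (min poly x^2 + x + 1). Since Q(∛804) ⊂ R and ω ∉ R, we have ω ∉ Q(∛804), so x^2 + x + 1 remains irreducible over Q(∛804) and [Q(∛804, ω) : Q(∛804)] = 2. By the tower law, [Q(∛804, ω) : Q] = 3 · 2 = 6. (In fact Q(∛804, ω) is the splitting field of x^3 - 804 over Q.)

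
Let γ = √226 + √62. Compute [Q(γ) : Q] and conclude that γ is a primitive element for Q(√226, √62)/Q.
[Q(γ) : Q] = 4 (equivalently, Q(γ) = Q(√226, √62))

Obviously Q(γ) ⊆ Q(√226, √62), and [Q(√226, √62):Q] = 4 (since 226, 62 are distinct squarefree integers > 1 with 14012 not a perfect square). To show equality we compute the minimal polynomial of γ. From γ = √226 + √62: γ^2 = 226 + 2√(14012) + 62 = 288 + 2√(14012), so γ^2 - 288 = 2√(14012); squaring, (γ^2 - 288)^2 = 4·14012, i.e. γ^4 - 576γ^2 + 82944 - 56048 = 0, i.e. γ^4 - 576γ^2 + 26896 = 0. So γ is a root of x^4 - 576x^2 + 26896. This polynomial is irreducible over Q: it has no rational root (each ±√226 ± √62 is irrational), and any factorization into two quadratics over Q would force √(14012) ∈ Q (pairing opposite roots) or √226, √62 ∈ Q (other pairings), all impossible. Hence [Q(γ):Q] = 4 = [Q(√226, √62):Q], so Q(γ) = Q(√226, √62).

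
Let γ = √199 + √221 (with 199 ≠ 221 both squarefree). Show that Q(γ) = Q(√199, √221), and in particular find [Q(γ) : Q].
[Q(γ) : Q] = 4 (equivalently, Q(γ) = Q(√199, √221))

Obviously Q(γ) ⊆ Q(√199, √221), and [Q(√199, √221):Q] = 4 (since 199, 221 are distinct squarefree integers > 1 with 43979 not a perfect square). To show equality we compute the minimal polynomial of γ. From γ = √199 + √221: γ^2 = 199 + 2√(43979) + 221 = 420 + 2√(43979), so γ^2 - 420 = 2√(43979); squaring, (γ^2 - 420)^2 = 4·43979, i.e. γ^4 - 840γ^2 + 176400 - 175916 = 0, i.e. γ^4 - 840γ^2 + 484 = 0. So γ is a root of x^4 - 840x^2 + 484. This polynomial is irreducible over Q: it has no rational root (each ±√199 ± √221 is irrational), and any factorization into two quadratics over Q would force √(43979) ∈ Q (pairing opposite roots) or √199, √221 ∈ Q (other pairings), all impossible. Hence [Q(γ):Q] = 4 = [Q(√199, √221):Q], so Q(γ) = Q(√199, √221).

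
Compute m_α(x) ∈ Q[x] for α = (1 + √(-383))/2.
m_α(x) = x^2 - x + 96

From 2α - 1 = √(-383), squaring gives (2α - 1)^2 = -383, i.e. 4α^2 - 4α + 1 = -383, so α^2 - α + (1 + 383)/4 = 0. Since -383 ≡ 1 (mod 4), (1 + 383)/4 = 96 ∈ Z. The polynomial x^2 - x + 96 has discriminant 1 - 4·(96) = -383, which is not a perfect square in Q (d = -383 is squarefree and ≠ 1), so x^2 - x + 96 is irreducible over Q. It is the minimal polynomial of α.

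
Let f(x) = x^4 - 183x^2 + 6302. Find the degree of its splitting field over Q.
[K : Q] = 4

Solving the quadratic in x^2: x^2 = (183 ± √(183^2 - 4·6302))/2 = (183 ± √8281)/2 = (183 ± 91)/2, giving x^2 = 46 or x^2 = 137. So f(x) = (x^2 - 46)(x^2 - 137) and the roots of f are ±√46, ±√137. Hence the splitting field is K = Q(√46, √137). Since 46 and 137 are distinct squarefree integers > 1, their product 6302 is not a perfect square, so √137 ∉ Q(√46). By the tower law [K:Q] = [Q(√46,√137):Q(√46)] · [Q(√46):Q] = 2 · 2 = 4.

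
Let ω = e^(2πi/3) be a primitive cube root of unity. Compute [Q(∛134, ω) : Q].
[Q(∛134, ω) : Q] = 6

[Q(∛134):Q] = 3 (min poly x^3 - 134, irreducible since 134 is not a perfect cube). [Q(ω):Q] = 2 (min poly x^2 + x + 1). Since Q(∛134) ⊂ R and ω ∉ R, we have ω ∉ Q(∛134), so x^2 + x + 1 remains irreducible over Q(∛134) and [Q(∛134, ω) : Q(∛134)] = 2. By the tower law, [Q(∛134, ω) : Q] = 3 · 2 = 6. (In fact Q(∛134, ω) is the splitting field of x^3 - 134 over Q.)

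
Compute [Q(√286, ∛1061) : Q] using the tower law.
[Q(√286, ∛1061) : Q] = 6

Let L = Q(√286, ∛1061). Since Q(√286) ⊂ L and [Q(√286):Q] = 2, the tower law gives 2 | [L:Q]. Likewise Q(∛1061) ⊂ L with [Q(∛1061):Q] = 3 (because 1061 is not a perfect cube), so 3 | [L:Q]. As gcd(2,3) = 1, [L:Q] is divisible by 6. Conversely L is generated over Q by √286 and ∛1061, so [L:Q] ≤ 2·3 = 6. Therefore [Q(√286, ∛1061) : Q] = 6.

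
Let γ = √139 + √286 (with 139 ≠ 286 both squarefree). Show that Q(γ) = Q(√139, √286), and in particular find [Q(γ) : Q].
[Q(γ) : Q] = 4 (equivalently, Q(γ) = Q(√139, √286))

Obviously Q(γ) ⊆ Q(√139, √286), and [Q(√139, √286):Q] = 4 (since 139, 286 are distinct squarefree integers > 1 with 39754 not a perfect square). To show equality we compute the minimal polynomial of γ. From γ = √139 + √286: γ^2 = 139 + 2√(39754) + 286 = 425 + 2√(39754), so γ^2 - 425 = 2√(39754); squaring, (γ^2 - 425)^2 = 4·39754, i.e. γ^4 - 850γ^2 + 180625 - 159016 = 0, i.e. γ^4 - 850γ^2 + 21609 = 0. So γ is a root of x^4 - 850x^2 + 21609. This polynomial is irreducible over Q: it has no rational root (each ±√139 ± √286 is irrational), and any factorization into two quadratics over Q would force √(39754) ∈ Q (pairing opposite roots) or √139, √286 ∈ Q (other pairings), all impossible. Hence [Q(γ):Q] = 4 = [Q(√139, √286):Q], so Q(γ) = Q(√139, √286).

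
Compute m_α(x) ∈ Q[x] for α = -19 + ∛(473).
m_α(x) = x^3 + 57x^2 + 1083x + 6386

Set β = α + 19 = ∛(473), so β^3 = 473. Then (α + 19)^3 - 473 = 0, i.e. α is a root of g(x) = (x + 19)^3 - 473 = x^3 + 57x^2 + 1083x + 6386. Since g(x) = h(x + 19) where h(x) = x^3 - 473, and h is irreducible over Q (because 473 is not a perfect cube, so h has no rational root, and a monic cubic with no rational root is irreducible), g is also irreducible (irreducibility is preserved under the substitution x → x + 19). Hence m_α(x) = x^3 + 57x^2 + 1083x + 6386.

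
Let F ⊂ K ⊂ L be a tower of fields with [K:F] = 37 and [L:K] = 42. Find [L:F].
[L:F] = 1554

The tower law says that for any tower of field extensions F ⊂ K ⊂ L with finite degrees, [L:F] = [L:K] · [K:F]. Here this gives [L:F] = 42 · 37 = 1554.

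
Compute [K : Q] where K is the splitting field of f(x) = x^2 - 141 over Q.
[K : Q] = 2

f(x) = x^2 - 141 factors as (x - √141)(x + √141). The splitting field is K = Q(√141). Since 141 is squarefree and > 1, it is not a perfect square, so x^2 - 141 is irreducible over Q and [Q(√141) : Q] = 2. Hence [K : Q] = 2.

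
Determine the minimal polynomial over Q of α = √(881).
m_α(x) = x^2 - 881

α satisfies α^2 - 881 = 0, so x^2 - 881 annihilates α. Since d = 881 is squarefree and ≠ 1, it is not a perfect square in Q, so x^2 - 881 has no rational root and is therefore irreducible over Q (a degree-2 polynomial over a field is irreducible iff it has no root). Hence m_α(x) = x^2 - 881.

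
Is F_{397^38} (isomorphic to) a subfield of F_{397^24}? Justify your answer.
No: F_{397^38} is not a subfield of F_{397^24}

F_{p^m} embeds in F_{p^n} iff m | n. Here 38 ∤ 24 (since 24 = 0·38 + 24 with remainder 24 ≠ 0), so F_{397^38} is not a subfield of F_{397^24}. Equivalently: if it were, the tower law would give 38 = [F_{397^38}:F_397] dividing [F_{397^24}:F_397] = 24, contradiction.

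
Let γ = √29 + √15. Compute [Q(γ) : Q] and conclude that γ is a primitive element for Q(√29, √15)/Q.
[Q(γ) : Q] = 4 (equivalently, Q(γ) = Q(√29, √15))

Obviously Q(γ) ⊆ Q(√29, √15), and [Q(√29, √15):Q] = 4 (since 29, 15 are distinct squarefree integers > 1 with 435 not a perfect square). To show equality we compute the minimal polynomial of γ. From γ = √29 + √15: γ^2 = 29 + 2√(435) + 15 = 44 + 2√(435), so γ^2 - 44 = 2√(435); squaring, (γ^2 - 44)^2 = 4·435, i.e. γ^4 - 88γ^2 + 1936 - 1740 = 0, i.e. γ^4 - 88γ^2 + 196 = 0. So γ is a root of x^4 - 88x^2 + 196. This polynomial is irreducible over Q: it has no rational root (each ±√29 ± √15 is irrational), and any factorization into two quadratics over Q would force √(435) ∈ Q (pairing opposite roots) or √29, √15 ∈ Q (other pairings), all impossible. Hence [Q(γ):Q] = 4 = [Q(√29, √15):Q], so Q(γ) = Q(√29, √15).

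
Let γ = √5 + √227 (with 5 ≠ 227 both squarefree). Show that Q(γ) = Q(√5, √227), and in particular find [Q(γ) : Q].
[Q(γ) : Q] = 4 (equivalently, Q(γ) = Q(√5, √227))

Obviously Q(γ) ⊆ Q(√5, √227), and [Q(√5, √227):Q] = 4 (since 5, 227 are distinct squarefree integers > 1 with 1135 not a perfect square). To show equality we compute the minimal polynomial of γ. From γ = √5 + √227: γ^2 = 5 + 2√(1135) + 227 = 232 + 2√(1135), so γ^2 - 232 = 2√(1135); squaring, (γ^2 - 232)^2 = 4·1135, i.e. γ^4 - 464γ^2 + 53824 - 4540 = 0, i.e. γ^4 - 464γ^2 + 49284 = 0. So γ is a root of x^4 - 464x^2 + 49284. This polynomial is irreducible over Q: it has no rational root (each ±√5 ± √227 is irrational), and any factorization into two quadratics over Q would force √(1135) ∈ Q (pairing opposite roots) or √5, √227 ∈ Q (other pairings), all impossible. Hence [Q(γ):Q] = 4 = [Q(√5, √227):Q], so Q(γ) = Q(√5, √227).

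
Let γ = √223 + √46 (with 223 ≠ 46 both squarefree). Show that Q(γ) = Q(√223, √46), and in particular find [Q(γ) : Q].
[Q(γ) : Q] = 4 (equivalently, Q(γ) = Q(√223, √46))

Obviously Q(γ) ⊆ Q(√223, √46), and [Q(√223, √46):Q] = 4 (since 223, 46 are distinct squarefree integers > 1 with 10258 not a perfect square). To show equality we compute the minimal polynomial of γ. From γ = √223 + √46: γ^2 = 223 + 2√(10258) + 46 = 269 + 2√(10258), so γ^2 - 269 = 2√(10258); squaring, (γ^2 - 269)^2 = 4·10258, i.e. γ^4 - 538γ^2 + 72361 - 41032 = 0, i.e. γ^4 - 538γ^2 + 31329 = 0. So γ is a root of x^4 - 538x^2 + 31329. This polynomial is irreducible over Q: it has no rational root (each ±√223 ± √46 is irrational), and any factorization into two quadratics over Q would force √(10258) ∈ Q (pairing opposite roots) or √223, √46 ∈ Q (other pairings), all impossible. Hence [Q(γ):Q] = 4 = [Q(√223, √46):Q], so Q(γ) = Q(√223, √46).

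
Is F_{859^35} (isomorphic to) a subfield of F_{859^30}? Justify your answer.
No: F_{859^35} is not a subfield of F_{859^30}

F_{p^m} embeds in F_{p^n} iff m | n. Here 35 ∤ 30 (since 30 = 0·35 + 30 with remainder 30 ≠ 0), so F_{859^35} is not a subfield of F_{859^30}. Equivalently: if it were, the tower law would give 35 = [F_{859^35}:F_859] dividing [F_{859^30}:F_859] = 30, contradiction.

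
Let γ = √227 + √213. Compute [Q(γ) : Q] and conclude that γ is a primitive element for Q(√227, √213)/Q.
[Q(γ) : Q] = 4 (equivalently, Q(γ) = Q(√227, √213))

Obviously Q(γ) ⊆ Q(√227, √213), and [Q(√227, √213):Q] = 4 (since 227, 213 are distinct squarefree integers > 1 with 48351 not a perfect square). To show equality we compute the minimal polynomial of γ. From γ = √227 + √213: γ^2 = 227 + 2√(48351) + 213 = 440 + 2√(48351), so γ^2 - 440 = 2√(48351); squaring, (γ^2 - 440)^2 = 4·48351, i.e. γ^4 - 880γ^2 + 193600 - 193404 = 0, i.e. γ^4 - 880γ^2 + 196 = 0. So γ is a root of x^4 - 880x^2 + 196. This polynomial is irreducible over Q: it has no rational root (each ±√227 ± √213 is irrational), and any factorization into two quadratics over Q would force √(48351) ∈ Q (pairing opposite roots) or √227, √213 ∈ Q (other pairings), all impossible. Hence [Q(γ):Q] = 4 = [Q(√227, √213):Q], so Q(γ) = Q(√227, √213).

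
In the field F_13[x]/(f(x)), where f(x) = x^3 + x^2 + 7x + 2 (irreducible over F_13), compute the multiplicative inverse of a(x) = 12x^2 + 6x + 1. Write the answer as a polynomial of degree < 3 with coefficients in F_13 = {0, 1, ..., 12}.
a(x)^(-1) ≡ 10x^2 + 3x + 5 (mod f(x))

Since f is irreducible over F_13, F_13[x]/(f) is a field and a(x) ≠ 0 has an inverse. Apply the extended Euclidean algorithm to f(x) and a(x) in F_13[x]: f(x) = (12x + 6)·a(x) + (11x + 9);  a(x) = (7x + 9)·(11x + 9) + (11). The last nonzero remainder is the constant 11 = gcd(f, a) in F_13. Back-substituting through the division chain expresses 11 = s(x)·a(x) + t(x)·f(x) with s(x) ≡ 6x^2 + 7x + 3 (mod f), so (6x^2 + 7x + 3)·a(x) ≡ 11 (mod f). Multiplying by 11^(-1) ≡ 6 in F_13 gives a(x)^(-1) ≡ 6·(6x^2 + 7x + 3) ≡ 10x^2 + 3x + 5 (mod f). Check: (12x^2 + 6x + 1)·(10x^2 + 3x + 5) = 3x^4 + 5x^3 + 10x^2 + 7x + 5 ≡ 1 (mod x^3 + x^2 + 7x + 2).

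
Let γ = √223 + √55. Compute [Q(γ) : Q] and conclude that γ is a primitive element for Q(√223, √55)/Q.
[Q(γ) : Q] = 4 (equivalently, Q(γ) = Q(√223, √55))

Obviously Q(γ) ⊆ Q(√223, √55), and [Q(√223, √55):Q] = 4 (since 223, 55 are distinct squarefree integers > 1 with 12265 not a perfect square). To show equality we compute the minimal polynomial of γ. From γ = √223 + √55: γ^2 = 223 + 2√(12265) + 55 = 278 + 2√(12265), so γ^2 - 278 = 2√(12265); squaring, (γ^2 - 278)^2 = 4·12265, i.e. γ^4 - 556γ^2 + 77284 - 49060 = 0, i.e. γ^4 - 556γ^2 + 28224 = 0. So γ is a root of x^4 - 556x^2 + 28224. This polynomial is irreducible over Q: it has no rational root (each ±√223 ± √55 is irrational), and any factorization into two quadratics over Q would force √(12265) ∈ Q (pairing opposite roots) or √223, √55 ∈ Q (other pairings), all impossible. Hence [Q(γ):Q] = 4 = [Q(√223, √55):Q], so Q(γ) = Q(√223, √55).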